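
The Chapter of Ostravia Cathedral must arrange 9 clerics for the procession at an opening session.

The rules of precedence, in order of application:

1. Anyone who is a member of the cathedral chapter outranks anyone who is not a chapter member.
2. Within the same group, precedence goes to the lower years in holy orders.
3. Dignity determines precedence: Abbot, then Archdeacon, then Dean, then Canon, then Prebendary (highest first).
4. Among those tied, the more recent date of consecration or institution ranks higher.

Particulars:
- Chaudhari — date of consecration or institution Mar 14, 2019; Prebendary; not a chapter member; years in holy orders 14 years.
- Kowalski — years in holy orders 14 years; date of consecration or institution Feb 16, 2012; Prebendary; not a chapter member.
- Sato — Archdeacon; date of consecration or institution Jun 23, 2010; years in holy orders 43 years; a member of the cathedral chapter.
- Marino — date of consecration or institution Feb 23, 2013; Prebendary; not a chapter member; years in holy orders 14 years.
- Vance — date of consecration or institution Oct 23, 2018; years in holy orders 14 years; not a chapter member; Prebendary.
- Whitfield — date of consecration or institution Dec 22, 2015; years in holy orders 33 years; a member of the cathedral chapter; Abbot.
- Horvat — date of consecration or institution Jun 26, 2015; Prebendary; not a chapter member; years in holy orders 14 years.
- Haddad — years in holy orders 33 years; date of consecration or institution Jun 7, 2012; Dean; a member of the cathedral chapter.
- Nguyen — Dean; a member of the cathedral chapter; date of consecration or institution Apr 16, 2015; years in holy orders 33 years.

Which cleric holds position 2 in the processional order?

Nguyen

By the first rule: Whitfield, Nguyen, Haddad and Sato (each a member of the cathedral chapter); then Chaudhari, Vance, Horvat, Marino and Kowalski (each not a chapter member).
Among Whitfield, Nguyen, Haddad and Sato, by years in holy orders (lower first): Whitfield, Nguyen and Haddad (33 years) before Sato (43 years).
Among Whitfield, Nguyen and Haddad, by dignity: Whitfield (Abbot) before Nguyen and Haddad (Dean).
Among Nguyen and Haddad, by date of consecration or institution (later first): Nguyen (Apr 16, 2015) before Haddad (Jun 7, 2012).
Chaudhari, Vance, Horvat, Marino and Kowalski all have years in holy orders 14 years, so the next rule applies.
Chaudhari, Vance, Horvat, Marino and Kowalski are each Prebendary, so the next rule applies.
Among Chaudhari, Vance, Horvat, Marino and Kowalski, by date of consecration or institution (later first): Chaudhari (Mar 14, 2019) before Vance (Oct 23, 2018) before Horvat (Jun 26, 2015) before Marino (Feb 23, 2013) before Kowalski (Feb 16, 2012).
Order: Whitfield, Nguyen, Haddad, Sato, Chaudhari, Vance, Horvat, Marino, Kowalski.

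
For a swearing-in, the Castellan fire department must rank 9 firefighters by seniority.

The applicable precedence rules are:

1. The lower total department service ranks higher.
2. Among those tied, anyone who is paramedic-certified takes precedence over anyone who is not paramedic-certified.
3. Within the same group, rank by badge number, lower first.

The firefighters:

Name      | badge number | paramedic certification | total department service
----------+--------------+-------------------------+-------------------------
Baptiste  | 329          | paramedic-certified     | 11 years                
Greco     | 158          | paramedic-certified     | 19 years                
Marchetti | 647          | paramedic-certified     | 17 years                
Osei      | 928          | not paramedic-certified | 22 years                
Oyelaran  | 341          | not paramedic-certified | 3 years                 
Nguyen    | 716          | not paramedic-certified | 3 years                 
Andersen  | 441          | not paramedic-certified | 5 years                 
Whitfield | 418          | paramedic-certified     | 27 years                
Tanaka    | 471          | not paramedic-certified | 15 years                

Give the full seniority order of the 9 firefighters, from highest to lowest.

By total department service (lower first): Oyelaran and Nguyen (both 3 years); then Andersen (5 years); then Baptiste (11 years); then Tanaka (15 years); then Marchetti (17 years); then Greco (19 years); then Osei (22 years); then Whitfield (27 years).
Oyelaran and Nguyen are each not paramedic-certified, so the next rule applies.
Among Oyelaran and Nguyen, by badge number (lower first): Oyelaran (341) before Nguyen (716).
Full order: Oyelaran, Nguyen, Andersen, Baptiste, Tanaka, Marchetti, Greco, Osei, Whitfield.

Oyelaran, Nguyen, Andersen, Baptiste, Tanaka, Marchetti, Greco, Osei, Whitfield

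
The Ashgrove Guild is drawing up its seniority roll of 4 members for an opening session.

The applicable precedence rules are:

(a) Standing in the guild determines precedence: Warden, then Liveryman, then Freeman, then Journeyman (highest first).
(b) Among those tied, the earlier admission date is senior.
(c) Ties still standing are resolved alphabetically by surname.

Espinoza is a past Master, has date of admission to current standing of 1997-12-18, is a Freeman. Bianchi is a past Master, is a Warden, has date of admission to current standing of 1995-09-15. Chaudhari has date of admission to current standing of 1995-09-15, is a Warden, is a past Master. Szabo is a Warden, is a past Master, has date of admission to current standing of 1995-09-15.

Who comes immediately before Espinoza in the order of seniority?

Szabo

By standing in the guild: Bianchi, Chaudhari and Szabo (Warden); then Espinoza (Freeman).
Bianchi, Chaudhari and Szabo all have date of admission to current standing 1995-09-15, so the next rule applies.
Among Bianchi, Chaudhari and Szabo, alphabetically by surname: Bianchi before Chaudhari before Szabo.
Order: Bianchi, Chaudhari, Szabo, Espinoza.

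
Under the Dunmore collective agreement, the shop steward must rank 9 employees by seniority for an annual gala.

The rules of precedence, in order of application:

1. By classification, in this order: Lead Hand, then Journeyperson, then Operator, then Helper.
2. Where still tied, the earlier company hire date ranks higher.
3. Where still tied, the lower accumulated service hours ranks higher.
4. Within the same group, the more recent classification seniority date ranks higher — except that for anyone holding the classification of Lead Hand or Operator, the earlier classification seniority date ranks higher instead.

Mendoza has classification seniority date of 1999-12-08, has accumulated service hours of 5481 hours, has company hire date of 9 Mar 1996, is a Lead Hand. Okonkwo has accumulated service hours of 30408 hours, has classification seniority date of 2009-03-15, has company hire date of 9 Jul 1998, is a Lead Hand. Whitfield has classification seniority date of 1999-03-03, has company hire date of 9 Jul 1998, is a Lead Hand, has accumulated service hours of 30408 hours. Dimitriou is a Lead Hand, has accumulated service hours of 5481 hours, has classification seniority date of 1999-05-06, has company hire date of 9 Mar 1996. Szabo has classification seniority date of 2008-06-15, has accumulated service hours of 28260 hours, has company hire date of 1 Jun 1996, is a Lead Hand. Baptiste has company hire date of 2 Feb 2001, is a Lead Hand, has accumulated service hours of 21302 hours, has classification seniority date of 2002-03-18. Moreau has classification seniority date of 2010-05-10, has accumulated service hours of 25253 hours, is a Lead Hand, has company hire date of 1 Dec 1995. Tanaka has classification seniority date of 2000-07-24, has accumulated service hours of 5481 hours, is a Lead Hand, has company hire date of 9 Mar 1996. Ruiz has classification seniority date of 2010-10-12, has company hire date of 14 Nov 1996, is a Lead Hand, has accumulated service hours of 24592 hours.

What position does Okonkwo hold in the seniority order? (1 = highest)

By classification: Moreau, Dimitriou, Mendoza, Tanaka, Szabo, Ruiz, Whitfield, Okonkwo and Baptiste (Lead Hand).
Among Moreau, Dimitriou, Mendoza, Tanaka, Szabo, Ruiz, Whitfield, Okonkwo and Baptiste, by company hire date (earlier first): Moreau (1 Dec 1995) before Dimitriou, Mendoza and Tanaka (9 Mar 1996) before Szabo (1 Jun 1996) before Ruiz (14 Nov 1996) before Whitfield and Okonkwo (9 Jul 1998) before Baptiste (2 Feb 2001).
Dimitriou, Mendoza and Tanaka all have accumulated service hours 5481 hours, so the next rule applies.
Among Dimitriou, Mendoza and Tanaka, by classification seniority date (earlier first) (reversed rule for this group): Dimitriou (1999-05-06) before Mendoza (1999-12-08) before Tanaka (2000-07-24).
Whitfield and Okonkwo both have accumulated service hours 30408 hours, so the next rule applies.
Among Whitfield and Okonkwo, by classification seniority date (earlier first) (reversed rule for this group): Whitfield (1999-03-03) before Okonkwo (2009-03-15).
Order: Moreau, Dimitriou, Mendoza, Tanaka, Szabo, Ruiz, Whitfield, Okonkwo, Baptiste. So position 8.

8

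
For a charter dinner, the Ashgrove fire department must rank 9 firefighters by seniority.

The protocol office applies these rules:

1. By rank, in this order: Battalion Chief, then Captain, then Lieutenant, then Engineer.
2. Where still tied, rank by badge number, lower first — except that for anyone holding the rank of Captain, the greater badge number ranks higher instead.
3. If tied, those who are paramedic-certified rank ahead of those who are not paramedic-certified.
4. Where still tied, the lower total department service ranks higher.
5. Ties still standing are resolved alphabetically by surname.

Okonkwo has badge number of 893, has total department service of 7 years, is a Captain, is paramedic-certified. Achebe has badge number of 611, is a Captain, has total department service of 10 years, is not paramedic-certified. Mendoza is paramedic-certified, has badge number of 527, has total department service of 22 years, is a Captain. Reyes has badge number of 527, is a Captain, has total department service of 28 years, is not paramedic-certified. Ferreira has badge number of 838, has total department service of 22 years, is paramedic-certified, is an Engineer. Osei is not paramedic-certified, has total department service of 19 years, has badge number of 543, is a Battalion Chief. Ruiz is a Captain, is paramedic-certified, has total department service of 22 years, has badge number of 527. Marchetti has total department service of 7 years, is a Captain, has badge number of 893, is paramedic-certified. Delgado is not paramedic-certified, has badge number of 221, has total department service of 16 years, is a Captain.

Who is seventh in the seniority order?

Reyes

By rank: Osei (Battalion Chief); then Marchetti, Okonkwo, Achebe, Mendoza, Ruiz, Reyes and Delgado (Captain); then Ferreira (Engineer).
Among Marchetti, Okonkwo, Achebe, Mendoza, Ruiz, Reyes and Delgado, by badge number (higher first) (reversed rule for this group): Marchetti and Okonkwo (893) before Achebe (611) before Mendoza, Ruiz and Reyes (527) before Delgado (221).
Marchetti and Okonkwo are each paramedic-certified, so the next rule applies.
Marchetti and Okonkwo both have total department service 7 years, so the next rule applies.
Among Marchetti and Okonkwo, alphabetically by surname: Marchetti before Okonkwo.
Among Mendoza, Ruiz and Reyes, paramedic-certified before not paramedic-certified: Mendoza and Ruiz (paramedic-certified) before Reyes (not paramedic-certified).
Mendoza and Ruiz both have total department service 22 years, so the next rule applies.
Among Mendoza and Ruiz, alphabetically by surname: Mendoza before Ruiz.
Order: Osei, Marchetti, Okonkwo, Achebe, Mendoza, Ruiz, Reyes, Delgado, Ferreira.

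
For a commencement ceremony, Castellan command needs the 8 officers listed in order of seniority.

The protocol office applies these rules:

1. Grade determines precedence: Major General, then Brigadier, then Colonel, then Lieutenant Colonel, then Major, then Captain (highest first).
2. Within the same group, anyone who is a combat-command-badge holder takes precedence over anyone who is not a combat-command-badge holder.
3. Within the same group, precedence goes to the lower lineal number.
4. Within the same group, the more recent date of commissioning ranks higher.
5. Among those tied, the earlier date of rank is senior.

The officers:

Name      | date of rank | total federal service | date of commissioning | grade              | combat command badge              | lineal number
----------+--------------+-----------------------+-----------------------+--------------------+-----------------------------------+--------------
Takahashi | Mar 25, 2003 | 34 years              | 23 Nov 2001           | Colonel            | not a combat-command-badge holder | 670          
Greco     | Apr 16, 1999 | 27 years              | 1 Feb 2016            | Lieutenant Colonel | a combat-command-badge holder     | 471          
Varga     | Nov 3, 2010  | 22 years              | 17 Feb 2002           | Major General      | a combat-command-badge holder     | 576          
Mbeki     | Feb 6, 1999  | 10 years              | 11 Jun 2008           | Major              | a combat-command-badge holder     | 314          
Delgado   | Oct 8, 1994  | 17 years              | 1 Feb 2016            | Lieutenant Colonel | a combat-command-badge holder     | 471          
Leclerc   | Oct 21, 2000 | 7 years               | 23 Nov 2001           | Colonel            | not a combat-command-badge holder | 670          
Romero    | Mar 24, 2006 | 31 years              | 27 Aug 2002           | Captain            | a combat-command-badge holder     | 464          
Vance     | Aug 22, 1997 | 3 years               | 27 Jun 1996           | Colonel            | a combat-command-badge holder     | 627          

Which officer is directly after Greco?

By grade: Varga (Major General); then Vance, Leclerc and Takahashi (Colonel); then Delgado and Greco (Lieutenant Colonel); then Mbeki (Major); then Romero (Captain).
Among Vance, Leclerc and Takahashi, a combat-command-badge holder before not a combat-command-badge holder: Vance (a combat-command-badge holder) before Leclerc and Takahashi (not a combat-command-badge holder).
Leclerc and Takahashi both have lineal number 670, so the next rule applies.
Leclerc and Takahashi both have date of commissioning 23 Nov 2001, so the next rule applies.
Among Leclerc and Takahashi, by date of rank (earlier first): Leclerc (Oct 21, 2000) before Takahashi (Mar 25, 2003).
Delgado and Greco are each a combat-command-badge holder, so the next rule applies.
Delgado and Greco both have lineal number 471, so the next rule applies.
Delgado and Greco both have date of commissioning 1 Feb 2016, so the next rule applies.
Among Delgado and Greco, by date of rank (earlier first): Delgado (Oct 8, 1994) before Greco (Apr 16, 1999).
Order: Varga, Vance, Leclerc, Takahashi, Delgado, Greco, Mbeki, Romero.

Mbeki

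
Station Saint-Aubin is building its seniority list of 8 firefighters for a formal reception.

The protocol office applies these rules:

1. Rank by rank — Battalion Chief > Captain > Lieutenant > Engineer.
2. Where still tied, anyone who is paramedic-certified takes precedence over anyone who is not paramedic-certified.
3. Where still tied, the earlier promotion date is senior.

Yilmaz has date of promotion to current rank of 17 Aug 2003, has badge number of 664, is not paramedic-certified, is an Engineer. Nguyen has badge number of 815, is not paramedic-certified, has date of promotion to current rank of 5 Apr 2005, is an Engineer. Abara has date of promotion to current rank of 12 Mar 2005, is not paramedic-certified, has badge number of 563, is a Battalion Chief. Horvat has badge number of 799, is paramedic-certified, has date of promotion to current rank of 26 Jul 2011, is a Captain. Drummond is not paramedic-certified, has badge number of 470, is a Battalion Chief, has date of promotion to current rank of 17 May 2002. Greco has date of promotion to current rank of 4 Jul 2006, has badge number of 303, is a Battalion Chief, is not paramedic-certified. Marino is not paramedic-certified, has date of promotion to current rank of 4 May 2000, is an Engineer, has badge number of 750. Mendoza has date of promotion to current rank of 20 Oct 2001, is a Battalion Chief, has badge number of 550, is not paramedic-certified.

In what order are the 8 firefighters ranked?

Mendoza, Drummond, Abara, Greco, Horvat, Marino, Yilmaz, Nguyen

By rank: Mendoza, Drummond, Abara and Greco (Battalion Chief); then Horvat (Captain); then Marino, Yilmaz and Nguyen (Engineer).
Mendoza, Drummond, Abara and Greco are each not paramedic-certified, so the next rule applies.
Among Mendoza, Drummond, Abara and Greco, by date of promotion to current rank (earlier first): Mendoza (20 Oct 2001) before Drummond (17 May 2002) before Abara (12 Mar 2005) before Greco (4 Jul 2006).
Marino, Yilmaz and Nguyen are each not paramedic-certified, so the next rule applies.
Among Marino, Yilmaz and Nguyen, by date of promotion to current rank (earlier first): Marino (4 May 2000) before Yilmaz (17 Aug 2003) before Nguyen (5 Apr 2005).
Full order: Mendoza, Drummond, Abara, Greco, Horvat, Marino, Yilmaz, Nguyen.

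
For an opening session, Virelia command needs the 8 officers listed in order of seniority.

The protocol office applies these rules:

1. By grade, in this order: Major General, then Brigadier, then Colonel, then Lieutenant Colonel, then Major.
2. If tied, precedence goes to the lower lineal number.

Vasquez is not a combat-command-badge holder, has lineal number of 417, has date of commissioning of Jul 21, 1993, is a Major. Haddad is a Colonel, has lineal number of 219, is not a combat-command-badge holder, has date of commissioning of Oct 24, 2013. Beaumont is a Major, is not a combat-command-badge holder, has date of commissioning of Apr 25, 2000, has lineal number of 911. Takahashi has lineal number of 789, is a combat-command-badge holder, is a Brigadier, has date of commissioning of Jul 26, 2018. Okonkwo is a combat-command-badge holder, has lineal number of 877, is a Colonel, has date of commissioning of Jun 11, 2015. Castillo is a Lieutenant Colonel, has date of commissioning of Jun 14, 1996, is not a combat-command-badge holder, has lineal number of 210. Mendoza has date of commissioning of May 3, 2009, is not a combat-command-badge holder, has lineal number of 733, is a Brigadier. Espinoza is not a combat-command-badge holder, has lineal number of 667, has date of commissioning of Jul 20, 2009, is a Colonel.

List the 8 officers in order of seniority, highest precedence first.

Mendoza, Takahashi, Haddad, Espinoza, Okonkwo, Castillo, Vasquez, Beaumont

By grade: Mendoza and Takahashi (Brigadier); then Haddad, Espinoza and Okonkwo (Colonel); then Castillo (Lieutenant Colonel); then Vasquez and Beaumont (Major).
Among Mendoza and Takahashi, by lineal number (lower first): Mendoza (733) before Takahashi (789).
Among Haddad, Espinoza and Okonkwo, by lineal number (lower first): Haddad (219) before Espinoza (667) before Okonkwo (877).
Among Vasquez and Beaumont, by lineal number (lower first): Vasquez (417) before Beaumont (911).
Full order: Mendoza, Takahashi, Haddad, Espinoza, Okonkwo, Castillo, Vasquez, Beaumont.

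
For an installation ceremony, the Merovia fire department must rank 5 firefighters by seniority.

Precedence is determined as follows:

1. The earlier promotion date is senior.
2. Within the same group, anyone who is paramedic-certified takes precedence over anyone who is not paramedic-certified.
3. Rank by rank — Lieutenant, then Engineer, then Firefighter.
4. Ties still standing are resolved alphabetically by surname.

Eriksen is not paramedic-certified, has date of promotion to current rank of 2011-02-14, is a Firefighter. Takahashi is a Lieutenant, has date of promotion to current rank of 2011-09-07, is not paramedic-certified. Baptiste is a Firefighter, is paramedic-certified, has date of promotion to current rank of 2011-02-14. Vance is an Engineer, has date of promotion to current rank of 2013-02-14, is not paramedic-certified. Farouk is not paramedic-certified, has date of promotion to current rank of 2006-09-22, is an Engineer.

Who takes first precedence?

By date of promotion to current rank (earlier first): Farouk (2006-09-22); then Baptiste and Eriksen (both 2011-02-14); then Takahashi (2011-09-07); then Vance (2013-02-14).
Among Baptiste and Eriksen, paramedic-certified before not paramedic-certified: Baptiste (paramedic-certified) before Eriksen (not paramedic-certified).
Order: Farouk, Baptiste, Eriksen, Takahashi, Vance.

Farouk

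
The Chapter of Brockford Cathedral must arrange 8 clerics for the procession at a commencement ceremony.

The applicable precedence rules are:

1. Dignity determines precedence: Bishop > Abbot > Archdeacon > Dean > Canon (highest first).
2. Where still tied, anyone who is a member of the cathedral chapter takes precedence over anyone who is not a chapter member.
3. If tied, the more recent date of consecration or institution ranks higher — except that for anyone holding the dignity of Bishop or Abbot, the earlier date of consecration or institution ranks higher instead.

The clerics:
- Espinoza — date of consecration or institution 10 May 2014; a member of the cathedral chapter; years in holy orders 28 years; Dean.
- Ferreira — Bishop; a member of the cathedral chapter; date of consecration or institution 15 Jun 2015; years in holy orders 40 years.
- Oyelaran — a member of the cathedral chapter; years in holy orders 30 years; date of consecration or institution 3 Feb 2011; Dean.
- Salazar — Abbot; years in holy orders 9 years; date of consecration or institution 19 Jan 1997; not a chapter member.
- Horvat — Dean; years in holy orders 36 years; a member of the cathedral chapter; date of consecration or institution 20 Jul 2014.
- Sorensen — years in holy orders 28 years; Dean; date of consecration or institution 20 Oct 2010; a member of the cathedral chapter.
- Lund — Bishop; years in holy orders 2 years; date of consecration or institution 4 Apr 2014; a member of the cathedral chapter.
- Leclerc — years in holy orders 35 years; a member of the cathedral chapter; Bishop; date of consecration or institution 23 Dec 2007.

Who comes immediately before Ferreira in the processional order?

Lund

By dignity: Leclerc, Lund and Ferreira (Bishop); then Salazar (Abbot); then Horvat, Espinoza, Oyelaran and Sorensen (Dean).
Leclerc, Lund and Ferreira are each a member of the cathedral chapter, so the next rule applies.
Among Leclerc, Lund and Ferreira, by date of consecration or institution (earlier first) (reversed rule for this group): Leclerc (23 Dec 2007) before Lund (4 Apr 2014) before Ferreira (15 Jun 2015).
Horvat, Espinoza, Oyelaran and Sorensen are each a member of the cathedral chapter, so the next rule applies.
Among Horvat, Espinoza, Oyelaran and Sorensen, by date of consecration or institution (later first): Horvat (20 Jul 2014) before Espinoza (10 May 2014) before Oyelaran (3 Feb 2011) before Sorensen (20 Oct 2010).
Order: Leclerc, Lund, Ferreira, Salazar, Horvat, Espinoza, Oyelaran, Sorensen.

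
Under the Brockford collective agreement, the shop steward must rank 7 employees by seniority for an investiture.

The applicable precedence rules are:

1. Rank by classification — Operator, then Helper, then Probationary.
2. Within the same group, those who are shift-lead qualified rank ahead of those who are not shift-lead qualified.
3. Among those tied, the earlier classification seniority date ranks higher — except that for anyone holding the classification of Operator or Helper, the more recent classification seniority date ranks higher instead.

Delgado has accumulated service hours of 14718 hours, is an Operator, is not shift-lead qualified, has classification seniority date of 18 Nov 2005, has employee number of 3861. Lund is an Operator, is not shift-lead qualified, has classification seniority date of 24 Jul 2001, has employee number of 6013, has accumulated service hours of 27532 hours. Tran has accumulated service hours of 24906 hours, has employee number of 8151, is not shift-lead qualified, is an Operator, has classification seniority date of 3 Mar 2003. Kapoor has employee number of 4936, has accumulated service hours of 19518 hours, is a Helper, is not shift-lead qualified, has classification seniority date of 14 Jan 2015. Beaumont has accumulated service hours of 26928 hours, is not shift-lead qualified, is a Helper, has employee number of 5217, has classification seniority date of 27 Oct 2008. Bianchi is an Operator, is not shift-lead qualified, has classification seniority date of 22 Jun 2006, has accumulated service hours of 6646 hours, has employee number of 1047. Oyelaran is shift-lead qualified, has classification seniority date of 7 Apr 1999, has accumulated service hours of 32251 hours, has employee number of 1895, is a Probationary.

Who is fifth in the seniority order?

By classification: Bianchi, Delgado, Tran and Lund (Operator); then Kapoor and Beaumont (Helper); then Oyelaran (Probationary).
Bianchi, Delgado, Tran and Lund are each not shift-lead qualified, so the next rule applies.
Among Bianchi, Delgado, Tran and Lund, by classification seniority date (later first) (reversed rule for this group): Bianchi (22 Jun 2006) before Delgado (18 Nov 2005) before Tran (3 Mar 2003) before Lund (24 Jul 2001).
Kapoor and Beaumont are each not shift-lead qualified, so the next rule applies.
Among Kapoor and Beaumont, by classification seniority date (later first) (reversed rule for this group): Kapoor (14 Jan 2015) before Beaumont (27 Oct 2008).
Order: Bianchi, Delgado, Tran, Lund, Kapoor, Beaumont, Oyelaran.

Kapoor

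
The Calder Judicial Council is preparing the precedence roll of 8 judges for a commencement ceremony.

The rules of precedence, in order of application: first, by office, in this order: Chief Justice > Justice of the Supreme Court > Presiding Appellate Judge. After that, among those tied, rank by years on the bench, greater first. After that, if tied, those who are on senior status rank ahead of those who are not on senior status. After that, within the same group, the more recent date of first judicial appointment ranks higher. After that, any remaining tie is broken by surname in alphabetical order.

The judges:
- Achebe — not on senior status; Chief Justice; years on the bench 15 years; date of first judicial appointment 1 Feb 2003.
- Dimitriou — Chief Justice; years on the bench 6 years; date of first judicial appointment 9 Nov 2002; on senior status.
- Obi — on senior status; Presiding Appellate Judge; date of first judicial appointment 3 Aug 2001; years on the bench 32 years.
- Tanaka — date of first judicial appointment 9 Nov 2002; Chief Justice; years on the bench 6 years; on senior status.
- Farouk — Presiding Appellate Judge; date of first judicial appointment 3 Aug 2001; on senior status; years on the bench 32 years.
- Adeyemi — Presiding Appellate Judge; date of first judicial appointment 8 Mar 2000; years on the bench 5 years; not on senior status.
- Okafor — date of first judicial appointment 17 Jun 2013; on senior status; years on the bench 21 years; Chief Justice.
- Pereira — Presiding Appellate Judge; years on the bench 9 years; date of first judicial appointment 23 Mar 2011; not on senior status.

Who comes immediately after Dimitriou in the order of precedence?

By office: Okafor, Achebe, Dimitriou and Tanaka (Chief Justice); then Farouk, Obi, Pereira and Adeyemi (Presiding Appellate Judge).
Among Okafor, Achebe, Dimitriou and Tanaka, by years on the bench (higher first): Okafor (21 years) before Achebe (15 years) before Dimitriou and Tanaka (6 years).
Dimitriou and Tanaka are each on senior status, so the next rule applies.
Dimitriou and Tanaka both have date of first judicial appointment 9 Nov 2002, so the next rule applies.
Among Dimitriou and Tanaka, alphabetically by surname: Dimitriou before Tanaka.
Among Farouk, Obi, Pereira and Adeyemi, by years on the bench (higher first): Farouk and Obi (32 years) before Pereira (9 years) before Adeyemi (5 years).
Farouk and Obi are each on senior status, so the next rule applies.
Farouk and Obi both have date of first judicial appointment 3 Aug 2001, so the next rule applies.
Among Farouk and Obi, alphabetically by surname: Farouk before Obi.
Order: Okafor, Achebe, Dimitriou, Tanaka, Farouk, Obi, Pereira, Adeyemi.

Tanaka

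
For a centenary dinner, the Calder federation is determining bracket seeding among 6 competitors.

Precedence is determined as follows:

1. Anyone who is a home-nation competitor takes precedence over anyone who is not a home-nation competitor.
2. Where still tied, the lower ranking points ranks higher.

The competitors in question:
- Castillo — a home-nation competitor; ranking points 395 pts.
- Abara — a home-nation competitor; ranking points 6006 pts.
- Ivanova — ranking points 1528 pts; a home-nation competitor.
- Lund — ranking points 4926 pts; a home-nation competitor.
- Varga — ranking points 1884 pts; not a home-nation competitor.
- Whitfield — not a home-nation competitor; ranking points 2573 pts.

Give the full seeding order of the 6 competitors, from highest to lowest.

By the first rule: Castillo, Ivanova, Lund and Abara (each a home-nation competitor); then Varga and Whitfield (both not a home-nation competitor).
Among Castillo, Ivanova, Lund and Abara, by ranking points (lower first): Castillo (395 pts) before Ivanova (1528 pts) before Lund (4926 pts) before Abara (6006 pts).
Among Varga and Whitfield, by ranking points (lower first): Varga (1884 pts) before Whitfield (2573 pts).
Full order: Castillo, Ivanova, Lund, Abara, Varga, Whitfield.

Castillo, Ivanova, Lund, Abara, Varga, Whitfield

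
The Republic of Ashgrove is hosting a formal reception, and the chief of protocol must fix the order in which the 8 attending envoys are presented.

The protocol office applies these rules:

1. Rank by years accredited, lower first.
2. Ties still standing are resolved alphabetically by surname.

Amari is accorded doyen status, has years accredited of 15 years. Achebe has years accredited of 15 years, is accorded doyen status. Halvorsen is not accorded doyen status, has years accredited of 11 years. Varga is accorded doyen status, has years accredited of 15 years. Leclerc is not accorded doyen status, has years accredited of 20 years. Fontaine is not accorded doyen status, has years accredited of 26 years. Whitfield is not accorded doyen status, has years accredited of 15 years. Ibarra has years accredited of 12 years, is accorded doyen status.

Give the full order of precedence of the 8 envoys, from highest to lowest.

By years accredited (lower first): Halvorsen (11 years); then Ibarra (12 years); then Achebe, Amari, Varga and Whitfield (each 15 years); then Leclerc (20 years); then Fontaine (26 years).
Among Achebe, Amari, Varga and Whitfield, alphabetically by surname: Achebe before Amari before Varga before Whitfield.
Full order: Halvorsen, Ibarra, Achebe, Amari, Varga, Whitfield, Leclerc, Fontaine.

Halvorsen, Ibarra, Achebe, Amari, Varga, Whitfield, Leclerc, Fontaine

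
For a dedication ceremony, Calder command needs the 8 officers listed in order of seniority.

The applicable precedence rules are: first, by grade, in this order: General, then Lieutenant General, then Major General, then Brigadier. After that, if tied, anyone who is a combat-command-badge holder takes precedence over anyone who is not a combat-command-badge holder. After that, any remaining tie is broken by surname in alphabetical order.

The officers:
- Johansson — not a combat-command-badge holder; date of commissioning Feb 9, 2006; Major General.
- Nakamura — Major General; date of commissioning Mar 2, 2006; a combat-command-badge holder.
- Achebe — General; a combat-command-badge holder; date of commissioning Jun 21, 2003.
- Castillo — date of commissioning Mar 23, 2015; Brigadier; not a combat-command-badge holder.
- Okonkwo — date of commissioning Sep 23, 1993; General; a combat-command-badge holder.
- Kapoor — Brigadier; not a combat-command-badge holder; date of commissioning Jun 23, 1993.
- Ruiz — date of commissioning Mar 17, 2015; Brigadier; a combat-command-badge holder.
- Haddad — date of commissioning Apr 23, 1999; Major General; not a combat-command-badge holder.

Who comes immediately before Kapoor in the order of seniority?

Castillo

By grade: Achebe and Okonkwo (General); then Nakamura, Haddad and Johansson (Major General); then Ruiz, Castillo and Kapoor (Brigadier).
Achebe and Okonkwo are each a combat-command-badge holder, so the next rule applies.
Among Achebe and Okonkwo, alphabetically by surname: Achebe before Okonkwo.
Among Nakamura, Haddad and Johansson, a combat-command-badge holder before not a combat-command-badge holder: Nakamura (a combat-command-badge holder) before Haddad and Johansson (not a combat-command-badge holder).
Among Haddad and Johansson, alphabetically by surname: Haddad before Johansson.
Among Ruiz, Castillo and Kapoor, a combat-command-badge holder before not a combat-command-badge holder: Ruiz (a combat-command-badge holder) before Castillo and Kapoor (not a combat-command-badge holder).
Among Castillo and Kapoor, alphabetically by surname: Castillo before Kapoor.
Order: Achebe, Okonkwo, Nakamura, Haddad, Johansson, Ruiz, Castillo, Kapoor.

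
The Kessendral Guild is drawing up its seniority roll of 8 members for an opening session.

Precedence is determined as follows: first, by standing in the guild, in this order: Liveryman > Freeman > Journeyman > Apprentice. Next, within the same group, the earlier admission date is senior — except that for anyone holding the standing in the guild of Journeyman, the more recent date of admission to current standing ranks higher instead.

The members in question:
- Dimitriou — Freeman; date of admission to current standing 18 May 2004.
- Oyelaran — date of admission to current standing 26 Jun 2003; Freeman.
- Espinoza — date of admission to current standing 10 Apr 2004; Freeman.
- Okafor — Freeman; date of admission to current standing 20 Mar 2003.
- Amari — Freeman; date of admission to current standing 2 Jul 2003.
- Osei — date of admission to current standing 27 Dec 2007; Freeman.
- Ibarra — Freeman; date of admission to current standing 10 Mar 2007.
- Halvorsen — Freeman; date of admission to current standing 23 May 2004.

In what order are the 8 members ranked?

Okafor, Oyelaran, Amari, Espinoza, Dimitriou, Halvorsen, Ibarra, Osei

By standing in the guild: Okafor, Oyelaran, Amari, Espinoza, Dimitriou, Halvorsen, Ibarra and Osei (Freeman).
Among Okafor, Oyelaran, Amari, Espinoza, Dimitriou, Halvorsen, Ibarra and Osei, by date of admission to current standing (earlier first): Okafor (20 Mar 2003) before Oyelaran (26 Jun 2003) before Amari (2 Jul 2003) before Espinoza (10 Apr 2004) before Dimitriou (18 May 2004) before Halvorsen (23 May 2004) before Ibarra (10 Mar 2007) before Osei (27 Dec 2007).
Full order: Okafor, Oyelaran, Amari, Espinoza, Dimitriou, Halvorsen, Ibarra, Osei.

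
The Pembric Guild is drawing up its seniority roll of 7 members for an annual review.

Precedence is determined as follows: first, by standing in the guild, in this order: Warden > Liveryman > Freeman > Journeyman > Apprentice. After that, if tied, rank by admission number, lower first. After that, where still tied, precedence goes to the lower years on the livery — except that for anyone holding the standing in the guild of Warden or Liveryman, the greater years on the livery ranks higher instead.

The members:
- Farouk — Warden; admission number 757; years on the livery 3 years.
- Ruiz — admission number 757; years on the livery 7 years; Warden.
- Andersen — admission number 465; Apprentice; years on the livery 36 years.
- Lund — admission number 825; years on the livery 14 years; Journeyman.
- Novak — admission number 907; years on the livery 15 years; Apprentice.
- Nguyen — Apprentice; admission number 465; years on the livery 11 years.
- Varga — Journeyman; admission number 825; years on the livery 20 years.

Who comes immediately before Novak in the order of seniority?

Andersen

By standing in the guild: Ruiz and Farouk (Warden); then Lund and Varga (Journeyman); then Nguyen, Andersen and Novak (Apprentice).
Ruiz and Farouk both have admission number 757, so the next rule applies.
Among Ruiz and Farouk, by years on the livery (higher first) (reversed rule for this group): Ruiz (7 years) before Farouk (3 years).
Lund and Varga both have admission number 825, so the next rule applies.
Among Lund and Varga, by years on the livery (lower first): Lund (14 years) before Varga (20 years).
Among Nguyen, Andersen and Novak, by admission number (lower first): Nguyen and Andersen (465) before Novak (907).
Among Nguyen and Andersen, by years on the livery (lower first): Nguyen (11 years) before Andersen (36 years).
Order: Ruiz, Farouk, Lund, Varga, Nguyen, Andersen, Novak.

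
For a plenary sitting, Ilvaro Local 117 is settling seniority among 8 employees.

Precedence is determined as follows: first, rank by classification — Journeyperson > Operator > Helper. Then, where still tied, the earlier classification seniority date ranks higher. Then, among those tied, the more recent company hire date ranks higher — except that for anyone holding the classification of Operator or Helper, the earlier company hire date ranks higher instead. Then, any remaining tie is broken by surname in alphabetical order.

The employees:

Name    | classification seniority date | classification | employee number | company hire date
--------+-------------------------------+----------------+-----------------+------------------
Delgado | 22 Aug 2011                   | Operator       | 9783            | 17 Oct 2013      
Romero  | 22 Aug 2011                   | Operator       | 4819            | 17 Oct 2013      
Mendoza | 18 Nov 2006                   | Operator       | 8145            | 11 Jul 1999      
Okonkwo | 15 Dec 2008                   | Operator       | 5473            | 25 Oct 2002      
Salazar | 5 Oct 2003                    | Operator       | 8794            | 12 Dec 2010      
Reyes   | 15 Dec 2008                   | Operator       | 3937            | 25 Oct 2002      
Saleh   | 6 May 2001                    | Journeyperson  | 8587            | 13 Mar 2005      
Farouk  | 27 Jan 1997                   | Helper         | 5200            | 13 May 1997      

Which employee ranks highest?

By classification: Saleh (Journeyperson); then Salazar, Mendoza, Okonkwo, Reyes, Delgado and Romero (Operator); then Farouk (Helper).
Among Salazar, Mendoza, Okonkwo, Reyes, Delgado and Romero, by classification seniority date (earlier first): Salazar (5 Oct 2003) before Mendoza (18 Nov 2006) before Okonkwo and Reyes (15 Dec 2008) before Delgado and Romero (22 Aug 2011).
Okonkwo and Reyes both have company hire date 25 Oct 2002, so the next rule applies.
Among Okonkwo and Reyes, alphabetically by surname: Okonkwo before Reyes.
Delgado and Romero both have company hire date 17 Oct 2013, so the next rule applies.
Among Delgado and Romero, alphabetically by surname: Delgado before Romero.
Order: Saleh, Salazar, Mendoza, Okonkwo, Reyes, Delgado, Romero, Farouk.

Saleh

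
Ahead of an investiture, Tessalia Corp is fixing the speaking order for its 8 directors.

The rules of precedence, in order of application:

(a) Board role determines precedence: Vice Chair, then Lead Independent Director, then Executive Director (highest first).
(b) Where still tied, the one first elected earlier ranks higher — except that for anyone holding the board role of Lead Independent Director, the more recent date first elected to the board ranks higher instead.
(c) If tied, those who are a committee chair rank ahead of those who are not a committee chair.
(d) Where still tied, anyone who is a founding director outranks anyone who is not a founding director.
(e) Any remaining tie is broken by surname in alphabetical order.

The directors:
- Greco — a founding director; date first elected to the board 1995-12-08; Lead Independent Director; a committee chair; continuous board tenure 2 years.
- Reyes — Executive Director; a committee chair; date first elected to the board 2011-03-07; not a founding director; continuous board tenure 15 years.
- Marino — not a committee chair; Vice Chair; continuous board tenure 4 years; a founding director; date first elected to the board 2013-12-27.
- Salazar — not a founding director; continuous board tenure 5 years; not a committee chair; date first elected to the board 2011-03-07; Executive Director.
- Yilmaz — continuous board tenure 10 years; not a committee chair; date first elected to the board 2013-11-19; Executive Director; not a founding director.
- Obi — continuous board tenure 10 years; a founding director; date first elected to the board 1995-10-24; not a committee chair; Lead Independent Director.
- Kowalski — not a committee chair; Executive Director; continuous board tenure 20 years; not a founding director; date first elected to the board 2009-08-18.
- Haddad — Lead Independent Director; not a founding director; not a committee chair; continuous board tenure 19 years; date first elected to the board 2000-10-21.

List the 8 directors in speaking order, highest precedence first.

Marino, Haddad, Greco, Obi, Kowalski, Reyes, Salazar, Yilmaz

By board role: Marino (Vice Chair); then Haddad, Greco and Obi (Lead Independent Director); then Kowalski, Reyes, Salazar and Yilmaz (Executive Director).
Among Haddad, Greco and Obi, by date first elected to the board (later first) (reversed rule for this group): Haddad (2000-10-21) before Greco (1995-12-08) before Obi (1995-10-24).
Among Kowalski, Reyes, Salazar and Yilmaz, by date first elected to the board (earlier first): Kowalski (2009-08-18) before Reyes and Salazar (2011-03-07) before Yilmaz (2013-11-19).
Among Reyes and Salazar, a committee chair before not a committee chair: Reyes (a committee chair) before Salazar (not a committee chair).
Full order: Marino, Haddad, Greco, Obi, Kowalski, Reyes, Salazar, Yilmaz.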